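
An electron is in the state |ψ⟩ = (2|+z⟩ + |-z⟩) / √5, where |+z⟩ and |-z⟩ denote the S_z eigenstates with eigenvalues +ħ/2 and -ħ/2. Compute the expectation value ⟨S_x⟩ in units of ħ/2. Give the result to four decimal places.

0.8000

⟨σ_x⟩ = 2 Re(a* b)/(|a|²+|b|²) with a = 2, b = 1.
a* b = 2, so ⟨σ_x⟩ = 4/5.
⟨S_x⟩ = (ħ/2)·⟨σ_x⟩.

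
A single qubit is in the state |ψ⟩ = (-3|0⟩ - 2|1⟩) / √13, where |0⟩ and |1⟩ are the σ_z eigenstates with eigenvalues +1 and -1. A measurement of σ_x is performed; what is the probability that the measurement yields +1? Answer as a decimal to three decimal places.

0.962

|+x⟩ = (|0⟩ + |1⟩)/√2, so ⟨+x|ψ⟩ = (-5) / (√2·√13).
P = |-5|² / 26 = 25/26.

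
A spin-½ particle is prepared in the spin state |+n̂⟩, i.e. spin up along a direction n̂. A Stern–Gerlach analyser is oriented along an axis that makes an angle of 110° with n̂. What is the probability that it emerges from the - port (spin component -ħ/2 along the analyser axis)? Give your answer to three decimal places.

For spin-½, the probability of finding spin-up along an axis at angle θ to the initial spin direction is cos²(θ/2); spin-down is sin²(θ/2).
θ = 110°, so P = sin²(55°) ≈ 0.671.

0.671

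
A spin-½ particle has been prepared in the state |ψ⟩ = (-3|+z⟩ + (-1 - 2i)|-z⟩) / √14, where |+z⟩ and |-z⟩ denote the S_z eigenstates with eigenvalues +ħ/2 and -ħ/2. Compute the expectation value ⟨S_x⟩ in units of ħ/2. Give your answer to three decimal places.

⟨σ_x⟩ = 2 Re(a* b)/(|a|²+|b|²) with a = -3, b = (-1 - 2i).
a* b = (3 + 6i), so ⟨σ_x⟩ = 6/14.
⟨S_x⟩ = (ħ/2)·⟨σ_x⟩.

0.429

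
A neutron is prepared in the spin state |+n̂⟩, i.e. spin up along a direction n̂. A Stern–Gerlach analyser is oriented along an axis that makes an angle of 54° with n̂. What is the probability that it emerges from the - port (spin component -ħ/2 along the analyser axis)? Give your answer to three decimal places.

For spin-½, the probability of finding spin-up along an axis at angle θ to the initial spin direction is cos²(θ/2); spin-down is sin²(θ/2).
θ = 54°, so P = sin²(27°) ≈ 0.206.

0.206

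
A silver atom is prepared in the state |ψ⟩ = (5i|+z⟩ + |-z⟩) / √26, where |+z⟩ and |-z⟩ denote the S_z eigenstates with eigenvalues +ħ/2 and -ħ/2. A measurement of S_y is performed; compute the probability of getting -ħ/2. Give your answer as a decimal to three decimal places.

|-y⟩ = (|+z⟩ - i|-z⟩)/√2, so ⟨-y|ψ⟩ = (6i) / (√2·√26).
P = |6i|² / 52 = 36/52.

0.692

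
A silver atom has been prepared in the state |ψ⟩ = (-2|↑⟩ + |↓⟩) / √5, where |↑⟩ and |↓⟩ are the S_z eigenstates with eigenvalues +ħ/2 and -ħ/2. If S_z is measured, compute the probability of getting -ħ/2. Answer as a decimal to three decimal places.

0.200

The -ħ/2 outcome corresponds to |↓⟩. Its amplitude in |ψ⟩ is 1/√5.
P = |1|² / 5 = 1/5.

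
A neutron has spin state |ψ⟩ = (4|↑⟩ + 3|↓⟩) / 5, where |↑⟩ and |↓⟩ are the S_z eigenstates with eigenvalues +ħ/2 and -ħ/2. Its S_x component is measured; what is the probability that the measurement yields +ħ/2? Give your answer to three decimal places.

0.980

|+x⟩ = (|↑⟩ + |↓⟩)/√2, so ⟨+x|ψ⟩ = (7) / (√2·5).
P = |7|² / 50 = 49/50.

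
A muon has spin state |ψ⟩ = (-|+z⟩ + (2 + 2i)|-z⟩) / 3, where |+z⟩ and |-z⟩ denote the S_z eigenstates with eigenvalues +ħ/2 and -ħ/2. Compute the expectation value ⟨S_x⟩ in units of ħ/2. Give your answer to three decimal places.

⟨σ_x⟩ = 2 Re(a* b)/(|a|²+|b|²) with a = -1, b = (2 + 2i).
a* b = (-2 - 2i), so ⟨σ_x⟩ = -4/9.
⟨S_x⟩ = (ħ/2)·⟨σ_x⟩.

-0.444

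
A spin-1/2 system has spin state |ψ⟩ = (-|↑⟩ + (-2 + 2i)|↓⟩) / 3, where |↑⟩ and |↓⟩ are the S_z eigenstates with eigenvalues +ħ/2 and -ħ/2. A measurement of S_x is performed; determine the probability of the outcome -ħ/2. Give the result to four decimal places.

|-x⟩ = (|↑⟩ - |↓⟩)/√2, so ⟨-x|ψ⟩ = (1 - 2i) / (√2·3).
P = |1 - 2i|² / 18 = 5/18.

0.2778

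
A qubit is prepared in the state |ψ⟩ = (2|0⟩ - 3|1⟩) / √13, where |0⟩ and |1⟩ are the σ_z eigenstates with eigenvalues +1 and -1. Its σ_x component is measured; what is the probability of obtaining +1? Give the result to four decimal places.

|+x⟩ = (|0⟩ + |1⟩)/√2, so ⟨+x|ψ⟩ = (-1) / (√2·√13).
P = |-1|² / 26 = 1/26.

0.0385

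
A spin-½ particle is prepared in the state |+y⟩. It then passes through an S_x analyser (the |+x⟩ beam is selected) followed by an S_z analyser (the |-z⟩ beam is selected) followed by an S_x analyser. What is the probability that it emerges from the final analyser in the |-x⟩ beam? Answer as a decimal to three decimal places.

0.125

First analyser (S_x): from |+y⟩, P(|+x⟩) = 1/2.
After stage 1 the state is |+x⟩; P(|-z⟩) = |⟨-z|+x⟩|² = 1/2.
After stage 2 the state is |-z⟩; P(|-x⟩) = |⟨-x|-z⟩|² = 1/2.
Joint probability = 1/2 × 1/2 × 1/2 = 0.125.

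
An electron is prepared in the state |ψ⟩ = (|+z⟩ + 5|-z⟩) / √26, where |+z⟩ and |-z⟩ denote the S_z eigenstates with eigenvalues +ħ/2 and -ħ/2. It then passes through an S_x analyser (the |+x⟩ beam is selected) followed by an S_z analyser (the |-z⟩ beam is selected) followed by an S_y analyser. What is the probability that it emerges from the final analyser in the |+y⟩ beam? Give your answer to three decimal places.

First analyser (S_x): P(|+x⟩) = |⟨+x|ψ⟩|² = 36/52.
After stage 1 the state is |+x⟩; P(|-z⟩) = |⟨-z|+x⟩|² = 1/2.
After stage 2 the state is |-z⟩; P(|+y⟩) = |⟨+y|-z⟩|² = 1/2.
Joint probability = 36/52 × 1/2 × 1/2 = 0.173.

0.173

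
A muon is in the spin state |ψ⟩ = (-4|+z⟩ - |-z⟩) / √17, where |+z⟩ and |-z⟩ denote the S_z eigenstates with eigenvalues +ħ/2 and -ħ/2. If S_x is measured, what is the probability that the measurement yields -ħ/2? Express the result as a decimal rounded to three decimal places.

0.265

|-x⟩ = (|+z⟩ - |-z⟩)/√2, so ⟨-x|ψ⟩ = (-3) / (√2·√17).
P = |-3|² / 34 = 9/34.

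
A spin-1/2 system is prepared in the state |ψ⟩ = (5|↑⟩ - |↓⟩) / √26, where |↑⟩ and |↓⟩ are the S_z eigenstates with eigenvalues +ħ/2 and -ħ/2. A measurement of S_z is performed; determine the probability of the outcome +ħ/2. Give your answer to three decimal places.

The +ħ/2 outcome corresponds to |↑⟩. Its amplitude in |ψ⟩ is 5/√26.
P = |5|² / 26 = 25/26.

0.962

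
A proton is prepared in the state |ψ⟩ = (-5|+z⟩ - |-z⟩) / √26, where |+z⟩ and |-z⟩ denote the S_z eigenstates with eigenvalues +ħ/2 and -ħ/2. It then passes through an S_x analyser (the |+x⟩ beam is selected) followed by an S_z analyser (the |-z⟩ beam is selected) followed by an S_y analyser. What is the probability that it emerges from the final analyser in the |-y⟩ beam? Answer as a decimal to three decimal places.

First analyser (S_x): P(|+x⟩) = |⟨+x|ψ⟩|² = 36/52.
After stage 1 the state is |+x⟩; P(|-z⟩) = |⟨-z|+x⟩|² = 1/2.
After stage 2 the state is |-z⟩; P(|-y⟩) = |⟨-y|-z⟩|² = 1/2.
Joint probability = 36/52 × 1/2 × 1/2 = 0.173.

0.173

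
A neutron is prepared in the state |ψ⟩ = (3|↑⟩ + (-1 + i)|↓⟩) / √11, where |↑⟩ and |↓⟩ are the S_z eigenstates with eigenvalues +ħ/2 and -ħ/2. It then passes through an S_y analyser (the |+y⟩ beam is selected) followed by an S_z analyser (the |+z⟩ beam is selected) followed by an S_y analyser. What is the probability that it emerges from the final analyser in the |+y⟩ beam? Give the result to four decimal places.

0.1932

First analyser (S_y): P(|+y⟩) = |⟨+y|ψ⟩|² = 17/22.
After stage 1 the state is |+y⟩; P(|+z⟩) = |⟨+z|+y⟩|² = 1/2.
After stage 2 the state is |+z⟩; P(|+y⟩) = |⟨+y|+z⟩|² = 1/2.
Joint probability = 17/22 × 1/2 × 1/2 = 0.1932.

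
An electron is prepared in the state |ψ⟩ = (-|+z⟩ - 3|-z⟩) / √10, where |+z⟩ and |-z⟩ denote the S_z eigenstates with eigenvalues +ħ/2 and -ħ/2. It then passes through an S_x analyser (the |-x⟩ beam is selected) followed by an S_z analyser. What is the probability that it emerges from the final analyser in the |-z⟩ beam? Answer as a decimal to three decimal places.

First analyser (S_x): P(|-x⟩) = |⟨-x|ψ⟩|² = 4/20.
After stage 1 the state is |-x⟩; P(|-z⟩) = |⟨-z|-x⟩|² = 1/2.
Joint probability = 4/20 × 1/2 = 0.100.

0.100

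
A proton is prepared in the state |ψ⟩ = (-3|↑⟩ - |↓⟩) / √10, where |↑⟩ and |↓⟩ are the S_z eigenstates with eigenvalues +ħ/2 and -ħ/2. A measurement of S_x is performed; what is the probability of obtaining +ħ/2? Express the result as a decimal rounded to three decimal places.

|+x⟩ = (|↑⟩ + |↓⟩)/√2, so ⟨+x|ψ⟩ = (-4) / (√2·√10).
P = |-4|² / 20 = 16/20.

0.800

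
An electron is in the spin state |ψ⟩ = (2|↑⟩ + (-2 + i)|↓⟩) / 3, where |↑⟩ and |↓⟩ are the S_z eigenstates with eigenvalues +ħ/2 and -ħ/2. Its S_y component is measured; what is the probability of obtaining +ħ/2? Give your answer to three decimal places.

|+y⟩ = (|↑⟩ + i|↓⟩)/√2, so ⟨+y|ψ⟩ = (3 + 2i) / (√2·3).
P = |3 + 2i|² / 18 = 13/18.

0.722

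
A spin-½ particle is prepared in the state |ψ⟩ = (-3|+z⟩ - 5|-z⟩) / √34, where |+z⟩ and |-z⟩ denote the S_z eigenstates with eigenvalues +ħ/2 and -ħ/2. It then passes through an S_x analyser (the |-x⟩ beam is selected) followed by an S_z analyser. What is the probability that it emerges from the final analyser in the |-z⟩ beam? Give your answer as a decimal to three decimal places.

First analyser (S_x): P(|-x⟩) = |⟨-x|ψ⟩|² = 4/68.
After stage 1 the state is |-x⟩; P(|-z⟩) = |⟨-z|-x⟩|² = 1/2.
Joint probability = 4/68 × 1/2 = 0.029.

0.029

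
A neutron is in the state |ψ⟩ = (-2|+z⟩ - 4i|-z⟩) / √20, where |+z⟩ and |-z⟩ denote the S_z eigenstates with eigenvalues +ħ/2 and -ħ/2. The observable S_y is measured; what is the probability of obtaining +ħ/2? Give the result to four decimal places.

|+y⟩ = (|+z⟩ + i|-z⟩)/√2, so ⟨+y|ψ⟩ = (-6) / (√2·√20).
P = |-6|² / 40 = 36/40.

0.9000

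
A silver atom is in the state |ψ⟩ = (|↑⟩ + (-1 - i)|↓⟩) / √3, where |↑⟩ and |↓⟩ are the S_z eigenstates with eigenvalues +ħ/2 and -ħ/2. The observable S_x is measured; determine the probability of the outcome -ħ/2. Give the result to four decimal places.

|-x⟩ = (|↑⟩ - |↓⟩)/√2, so ⟨-x|ψ⟩ = (2 + i) / (√2·√3).
P = |2 + i|² / 6 = 5/6.

0.8333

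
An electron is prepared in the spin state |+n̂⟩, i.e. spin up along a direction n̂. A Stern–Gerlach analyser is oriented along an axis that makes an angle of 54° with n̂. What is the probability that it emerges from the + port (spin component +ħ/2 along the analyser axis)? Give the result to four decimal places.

For spin-½, the probability of finding spin-up along an axis at angle θ to the initial spin direction is cos²(θ/2); spin-down is sin²(θ/2).
θ = 54°, so P = cos²(27°) ≈ 0.7939.

0.7939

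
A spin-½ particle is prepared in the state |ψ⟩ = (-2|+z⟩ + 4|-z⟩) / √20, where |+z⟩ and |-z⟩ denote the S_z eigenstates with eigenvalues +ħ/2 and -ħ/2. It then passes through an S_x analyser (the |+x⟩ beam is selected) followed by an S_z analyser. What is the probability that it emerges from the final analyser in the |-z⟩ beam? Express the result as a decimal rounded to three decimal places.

0.050

First analyser (S_x): P(|+x⟩) = |⟨+x|ψ⟩|² = 4/40.
After stage 1 the state is |+x⟩; P(|-z⟩) = |⟨-z|+x⟩|² = 1/2.
Joint probability = 4/40 × 1/2 = 0.050.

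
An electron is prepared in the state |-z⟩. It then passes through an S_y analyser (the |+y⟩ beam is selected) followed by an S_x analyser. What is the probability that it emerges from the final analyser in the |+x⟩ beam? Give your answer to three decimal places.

0.250

First analyser (S_y): from |-z⟩, P(|+y⟩) = 1/2.
After stage 1 the state is |+y⟩; P(|+x⟩) = |⟨+x|+y⟩|² = 1/2.
Joint probability = 1/2 × 1/2 = 0.250.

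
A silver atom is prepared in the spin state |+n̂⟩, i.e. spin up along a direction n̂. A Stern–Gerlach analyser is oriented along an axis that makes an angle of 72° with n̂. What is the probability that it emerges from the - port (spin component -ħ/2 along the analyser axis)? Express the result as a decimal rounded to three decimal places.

For spin-½, the probability of finding spin-up along an axis at angle θ to the initial spin direction is cos²(θ/2); spin-down is sin²(θ/2).
θ = 72°, so P = sin²(36°) ≈ 0.345.

0.345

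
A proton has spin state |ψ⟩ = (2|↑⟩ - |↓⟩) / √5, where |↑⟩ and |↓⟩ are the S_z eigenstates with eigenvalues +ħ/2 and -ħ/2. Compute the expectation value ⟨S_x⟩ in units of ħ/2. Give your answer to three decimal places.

-0.800

⟨σ_x⟩ = 2 Re(a* b)/(|a|²+|b|²) with a = 2, b = -1.
a* b = -2, so ⟨σ_x⟩ = -4/5.
⟨S_x⟩ = (ħ/2)·⟨σ_x⟩.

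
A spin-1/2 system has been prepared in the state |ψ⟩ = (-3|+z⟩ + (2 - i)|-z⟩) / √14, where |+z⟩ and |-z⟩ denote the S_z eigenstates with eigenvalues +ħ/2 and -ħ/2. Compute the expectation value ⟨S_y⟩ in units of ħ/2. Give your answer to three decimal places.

⟨σ_y⟩ = 2 Im(a* b)/(|a|²+|b|²) with a = -3, b = (2 - i).
a* b = (-6 + 3i), so ⟨σ_y⟩ = 6/14.
⟨S_y⟩ = (ħ/2)·⟨σ_y⟩.

0.429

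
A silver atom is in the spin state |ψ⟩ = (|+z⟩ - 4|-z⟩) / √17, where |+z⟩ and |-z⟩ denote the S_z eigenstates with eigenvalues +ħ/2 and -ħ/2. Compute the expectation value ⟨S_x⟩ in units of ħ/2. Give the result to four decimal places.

⟨σ_x⟩ = 2 Re(a* b)/(|a|²+|b|²) with a = 1, b = -4.
a* b = -4, so ⟨σ_x⟩ = -8/17.
⟨S_x⟩ = (ħ/2)·⟨σ_x⟩.

-0.4706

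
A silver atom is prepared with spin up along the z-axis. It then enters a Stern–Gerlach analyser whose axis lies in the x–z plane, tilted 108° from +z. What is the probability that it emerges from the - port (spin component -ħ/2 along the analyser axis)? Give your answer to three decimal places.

0.655

For spin-½, the probability of finding spin-up along an axis at angle θ to the initial spin direction is cos²(θ/2); spin-down is sin²(θ/2).
θ = 108°, so P = sin²(54°) ≈ 0.655.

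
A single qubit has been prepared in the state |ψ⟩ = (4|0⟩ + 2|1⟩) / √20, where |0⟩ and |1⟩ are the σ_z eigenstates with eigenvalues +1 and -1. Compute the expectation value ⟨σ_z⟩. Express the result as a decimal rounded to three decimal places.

⟨σ_z⟩ = |a|² - |b|² divided by |a|²+|b|², with a, b the |0⟩, |1⟩ amplitudes.
= (16 - 4)/20 = 12/20.

0.600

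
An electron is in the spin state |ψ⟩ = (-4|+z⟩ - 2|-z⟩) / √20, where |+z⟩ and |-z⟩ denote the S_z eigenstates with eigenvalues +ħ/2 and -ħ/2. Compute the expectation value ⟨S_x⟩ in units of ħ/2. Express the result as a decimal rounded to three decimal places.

0.800

⟨σ_x⟩ = 2 Re(a* b)/(|a|²+|b|²) with a = -4, b = -2.
a* b = 8, so ⟨σ_x⟩ = 16/20.
⟨S_x⟩ = (ħ/2)·⟨σ_x⟩.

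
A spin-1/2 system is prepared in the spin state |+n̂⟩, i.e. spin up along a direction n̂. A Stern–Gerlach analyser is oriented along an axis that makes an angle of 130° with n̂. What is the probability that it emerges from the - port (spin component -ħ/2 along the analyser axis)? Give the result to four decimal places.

For spin-½, the probability of finding spin-up along an axis at angle θ to the initial spin direction is cos²(θ/2); spin-down is sin²(θ/2).
θ = 130°, so P = sin²(65°) ≈ 0.8214.

0.8214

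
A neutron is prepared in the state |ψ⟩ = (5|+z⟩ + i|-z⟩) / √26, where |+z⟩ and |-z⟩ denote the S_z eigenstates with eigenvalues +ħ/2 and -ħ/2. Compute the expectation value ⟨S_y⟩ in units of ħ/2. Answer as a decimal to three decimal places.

⟨σ_y⟩ = 2 Im(a* b)/(|a|²+|b|²) with a = 5, b = i.
a* b = 5i, so ⟨σ_y⟩ = 10/26.
⟨S_y⟩ = (ħ/2)·⟨σ_y⟩.

0.385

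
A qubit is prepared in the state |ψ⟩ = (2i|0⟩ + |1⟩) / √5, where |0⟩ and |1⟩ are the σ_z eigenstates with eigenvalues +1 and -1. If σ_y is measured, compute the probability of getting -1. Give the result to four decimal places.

|-y⟩ = (|0⟩ - i|1⟩)/√2, so ⟨-y|ψ⟩ = (3i) / (√2·√5).
P = |3i|² / 10 = 9/10.

0.9000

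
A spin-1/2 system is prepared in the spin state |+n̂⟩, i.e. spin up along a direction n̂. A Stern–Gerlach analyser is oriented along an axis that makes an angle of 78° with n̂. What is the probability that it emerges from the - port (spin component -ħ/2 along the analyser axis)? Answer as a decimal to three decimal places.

For spin-½, the probability of finding spin-up along an axis at angle θ to the initial spin direction is cos²(θ/2); spin-down is sin²(θ/2).
θ = 78°, so P = sin²(39°) ≈ 0.396.

0.396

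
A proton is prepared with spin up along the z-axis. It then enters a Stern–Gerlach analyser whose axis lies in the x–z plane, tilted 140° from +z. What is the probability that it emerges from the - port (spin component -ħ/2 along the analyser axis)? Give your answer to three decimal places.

For spin-½, the probability of finding spin-up along an axis at angle θ to the initial spin direction is cos²(θ/2); spin-down is sin²(θ/2).
θ = 140°, so P = sin²(70°) ≈ 0.883.

0.883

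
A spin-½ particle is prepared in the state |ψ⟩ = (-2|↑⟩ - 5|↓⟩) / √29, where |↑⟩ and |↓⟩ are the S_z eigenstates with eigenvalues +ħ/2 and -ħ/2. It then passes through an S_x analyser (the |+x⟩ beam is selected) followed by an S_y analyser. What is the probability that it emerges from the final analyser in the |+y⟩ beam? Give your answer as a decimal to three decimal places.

0.422

First analyser (S_x): P(|+x⟩) = |⟨+x|ψ⟩|² = 49/58.
After stage 1 the state is |+x⟩; P(|+y⟩) = |⟨+y|+x⟩|² = 1/2.
Joint probability = 49/58 × 1/2 = 0.422.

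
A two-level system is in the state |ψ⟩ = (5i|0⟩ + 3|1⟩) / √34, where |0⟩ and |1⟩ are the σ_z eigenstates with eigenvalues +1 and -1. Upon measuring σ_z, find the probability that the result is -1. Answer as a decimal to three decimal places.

0.265

The -1 outcome corresponds to |1⟩. Its amplitude in |ψ⟩ is 3/√34.
P = |3|² / 34 = 9/34.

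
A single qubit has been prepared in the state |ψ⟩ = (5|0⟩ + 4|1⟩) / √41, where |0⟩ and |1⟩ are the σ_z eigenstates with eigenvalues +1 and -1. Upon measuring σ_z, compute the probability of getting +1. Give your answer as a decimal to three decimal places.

0.610

The +1 outcome corresponds to |0⟩. Its amplitude in |ψ⟩ is 5/√41.
P = |5|² / 41 = 25/41.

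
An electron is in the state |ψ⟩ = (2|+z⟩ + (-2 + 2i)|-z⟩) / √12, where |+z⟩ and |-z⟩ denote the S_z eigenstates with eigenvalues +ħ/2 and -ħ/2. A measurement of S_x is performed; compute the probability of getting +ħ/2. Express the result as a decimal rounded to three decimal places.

|+x⟩ = (|+z⟩ + |-z⟩)/√2, so ⟨+x|ψ⟩ = (2i) / (√2·√12).
P = |2i|² / 24 = 4/24.

0.167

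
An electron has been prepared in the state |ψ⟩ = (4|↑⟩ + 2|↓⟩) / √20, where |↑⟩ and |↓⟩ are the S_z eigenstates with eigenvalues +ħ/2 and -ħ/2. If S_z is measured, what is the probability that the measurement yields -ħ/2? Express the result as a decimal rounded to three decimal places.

The -ħ/2 outcome corresponds to |↓⟩. Its amplitude in |ψ⟩ is 2/√20.
P = |2|² / 20 = 4/20.

0.200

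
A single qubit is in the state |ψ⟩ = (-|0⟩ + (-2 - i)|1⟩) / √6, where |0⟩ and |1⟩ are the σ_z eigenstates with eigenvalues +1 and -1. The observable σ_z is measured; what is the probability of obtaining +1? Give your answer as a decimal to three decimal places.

0.167

The +1 outcome corresponds to |0⟩. Its amplitude in |ψ⟩ is -1/√6.
P = |-1|² / 6 = 1/6.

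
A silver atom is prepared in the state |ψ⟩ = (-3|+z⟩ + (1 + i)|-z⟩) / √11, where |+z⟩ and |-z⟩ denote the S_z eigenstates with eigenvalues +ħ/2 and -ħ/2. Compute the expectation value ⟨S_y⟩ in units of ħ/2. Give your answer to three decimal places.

⟨σ_y⟩ = 2 Im(a* b)/(|a|²+|b|²) with a = -3, b = (1 + i).
a* b = (-3 - 3i), so ⟨σ_y⟩ = -6/11.
⟨S_y⟩ = (ħ/2)·⟨σ_y⟩.

-0.545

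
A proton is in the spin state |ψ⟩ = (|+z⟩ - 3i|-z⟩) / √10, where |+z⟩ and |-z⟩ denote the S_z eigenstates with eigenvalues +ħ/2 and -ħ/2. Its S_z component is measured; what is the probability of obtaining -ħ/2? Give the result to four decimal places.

The -ħ/2 outcome corresponds to |-z⟩. Its amplitude in |ψ⟩ is -3i/√10.
P = |-3i|² / 10 = 9/10.

0.9000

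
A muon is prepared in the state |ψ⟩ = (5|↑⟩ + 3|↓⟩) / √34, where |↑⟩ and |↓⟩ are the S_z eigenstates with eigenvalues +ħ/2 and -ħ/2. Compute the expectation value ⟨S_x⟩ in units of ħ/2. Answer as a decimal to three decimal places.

⟨σ_x⟩ = 2 Re(a* b)/(|a|²+|b|²) with a = 5, b = 3.
a* b = 15, so ⟨σ_x⟩ = 30/34.
⟨S_x⟩ = (ħ/2)·⟨σ_x⟩.

0.882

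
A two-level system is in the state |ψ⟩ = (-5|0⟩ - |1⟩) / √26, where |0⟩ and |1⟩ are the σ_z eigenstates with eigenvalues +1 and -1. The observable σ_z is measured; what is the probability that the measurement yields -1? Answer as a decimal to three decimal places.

The -1 outcome corresponds to |1⟩. Its amplitude in |ψ⟩ is -1/√26.
P = |-1|² / 26 = 1/26.

0.038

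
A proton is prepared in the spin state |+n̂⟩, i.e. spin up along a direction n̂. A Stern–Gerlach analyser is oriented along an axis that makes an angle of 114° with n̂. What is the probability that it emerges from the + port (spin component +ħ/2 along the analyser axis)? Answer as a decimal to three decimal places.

0.297

For spin-½, the probability of finding spin-up along an axis at angle θ to the initial spin direction is cos²(θ/2); spin-down is sin²(θ/2).
θ = 114°, so P = cos²(57°) ≈ 0.297.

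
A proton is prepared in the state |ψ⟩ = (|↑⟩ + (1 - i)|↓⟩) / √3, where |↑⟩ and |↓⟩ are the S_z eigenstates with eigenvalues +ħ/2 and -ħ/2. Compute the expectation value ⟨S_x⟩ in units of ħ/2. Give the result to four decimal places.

⟨σ_x⟩ = 2 Re(a* b)/(|a|²+|b|²) with a = 1, b = (1 - i).
a* b = (1 - i), so ⟨σ_x⟩ = 2/3.
⟨S_x⟩ = (ħ/2)·⟨σ_x⟩.

0.6667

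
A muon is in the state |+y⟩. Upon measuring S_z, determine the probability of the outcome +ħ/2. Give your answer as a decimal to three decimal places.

In the S_z basis, |+y⟩ = (|↑⟩ + i|↓⟩)/√2 and |+z⟩ = |↑⟩.
|⟨+z|+y⟩|² = 1/2.

0.500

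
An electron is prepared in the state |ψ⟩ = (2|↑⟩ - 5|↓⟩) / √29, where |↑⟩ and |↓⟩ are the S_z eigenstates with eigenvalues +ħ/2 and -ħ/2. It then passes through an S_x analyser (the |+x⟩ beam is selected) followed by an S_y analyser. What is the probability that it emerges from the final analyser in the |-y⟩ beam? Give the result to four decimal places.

First analyser (S_x): P(|+x⟩) = |⟨+x|ψ⟩|² = 9/58.
After stage 1 the state is |+x⟩; P(|-y⟩) = |⟨-y|+x⟩|² = 1/2.
Joint probability = 9/58 × 1/2 = 0.0776.

0.0776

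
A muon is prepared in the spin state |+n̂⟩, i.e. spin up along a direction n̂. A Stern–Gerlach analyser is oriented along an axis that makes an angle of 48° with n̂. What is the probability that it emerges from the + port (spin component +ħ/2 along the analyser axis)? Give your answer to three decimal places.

0.835

For spin-½, the probability of finding spin-up along an axis at angle θ to the initial spin direction is cos²(θ/2); spin-down is sin²(θ/2).
θ = 48°, so P = cos²(24°) ≈ 0.835.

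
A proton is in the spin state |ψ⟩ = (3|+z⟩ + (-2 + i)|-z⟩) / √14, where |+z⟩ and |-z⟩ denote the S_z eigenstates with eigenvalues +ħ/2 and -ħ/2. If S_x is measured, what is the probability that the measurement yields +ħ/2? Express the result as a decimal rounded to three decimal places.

|+x⟩ = (|+z⟩ + |-z⟩)/√2, so ⟨+x|ψ⟩ = (1 + i) / (√2·√14).
P = |1 + i|² / 28 = 2/28.

0.071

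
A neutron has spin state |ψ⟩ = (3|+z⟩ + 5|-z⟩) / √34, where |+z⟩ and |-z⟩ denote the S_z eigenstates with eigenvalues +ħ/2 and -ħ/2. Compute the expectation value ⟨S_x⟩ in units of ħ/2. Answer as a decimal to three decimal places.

0.882

⟨σ_x⟩ = 2 Re(a* b)/(|a|²+|b|²) with a = 3, b = 5.
a* b = 15, so ⟨σ_x⟩ = 30/34.
⟨S_x⟩ = (ħ/2)·⟨σ_x⟩.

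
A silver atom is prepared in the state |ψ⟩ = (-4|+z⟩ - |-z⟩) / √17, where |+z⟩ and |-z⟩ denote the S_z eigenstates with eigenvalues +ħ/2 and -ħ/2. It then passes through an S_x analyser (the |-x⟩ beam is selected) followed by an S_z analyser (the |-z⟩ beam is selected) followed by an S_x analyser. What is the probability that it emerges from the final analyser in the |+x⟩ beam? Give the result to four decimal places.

0.0662

First analyser (S_x): P(|-x⟩) = |⟨-x|ψ⟩|² = 9/34.
After stage 1 the state is |-x⟩; P(|-z⟩) = |⟨-z|-x⟩|² = 1/2.
After stage 2 the state is |-z⟩; P(|+x⟩) = |⟨+x|-z⟩|² = 1/2.
Joint probability = 9/34 × 1/2 × 1/2 = 0.0662.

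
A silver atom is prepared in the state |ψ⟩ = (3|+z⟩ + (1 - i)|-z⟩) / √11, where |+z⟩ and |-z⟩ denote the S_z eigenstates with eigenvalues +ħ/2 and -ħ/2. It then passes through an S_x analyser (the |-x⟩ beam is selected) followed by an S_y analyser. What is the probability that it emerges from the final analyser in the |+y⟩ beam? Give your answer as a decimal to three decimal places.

First analyser (S_x): P(|-x⟩) = |⟨-x|ψ⟩|² = 5/22.
After stage 1 the state is |-x⟩; P(|+y⟩) = |⟨+y|-x⟩|² = 1/2.
Joint probability = 5/22 × 1/2 = 0.114.

0.114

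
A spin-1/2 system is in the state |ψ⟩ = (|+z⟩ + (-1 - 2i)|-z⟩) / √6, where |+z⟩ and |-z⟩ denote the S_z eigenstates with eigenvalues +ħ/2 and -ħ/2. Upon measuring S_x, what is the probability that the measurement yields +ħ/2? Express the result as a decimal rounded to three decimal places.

0.333

|+x⟩ = (|+z⟩ + |-z⟩)/√2, so ⟨+x|ψ⟩ = (-2i) / (√2·√6).
P = |-2i|² / 12 = 4/12.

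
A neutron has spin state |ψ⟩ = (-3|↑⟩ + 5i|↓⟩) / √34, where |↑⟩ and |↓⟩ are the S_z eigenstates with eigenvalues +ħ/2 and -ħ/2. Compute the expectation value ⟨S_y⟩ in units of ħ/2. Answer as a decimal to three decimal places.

⟨σ_y⟩ = 2 Im(a* b)/(|a|²+|b|²) with a = -3, b = 5i.
a* b = -15i, so ⟨σ_y⟩ = -30/34.
⟨S_y⟩ = (ħ/2)·⟨σ_y⟩.

-0.882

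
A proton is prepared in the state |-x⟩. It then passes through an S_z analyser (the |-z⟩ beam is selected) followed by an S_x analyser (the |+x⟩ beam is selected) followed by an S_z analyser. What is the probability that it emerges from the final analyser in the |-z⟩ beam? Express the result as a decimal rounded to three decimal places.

First analyser (S_z): from |-x⟩, P(|-z⟩) = 1/2.
After stage 1 the state is |-z⟩; P(|+x⟩) = |⟨+x|-z⟩|² = 1/2.
After stage 2 the state is |+x⟩; P(|-z⟩) = |⟨-z|+x⟩|² = 1/2.
Joint probability = 1/2 × 1/2 × 1/2 = 0.125.

0.125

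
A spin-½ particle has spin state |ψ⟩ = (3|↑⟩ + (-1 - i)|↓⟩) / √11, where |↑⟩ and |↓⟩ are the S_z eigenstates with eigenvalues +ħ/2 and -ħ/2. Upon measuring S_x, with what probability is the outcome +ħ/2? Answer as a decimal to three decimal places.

0.227

|+x⟩ = (|↑⟩ + |↓⟩)/√2, so ⟨+x|ψ⟩ = (2 - i) / (√2·√11).
P = |2 - i|² / 22 = 5/22.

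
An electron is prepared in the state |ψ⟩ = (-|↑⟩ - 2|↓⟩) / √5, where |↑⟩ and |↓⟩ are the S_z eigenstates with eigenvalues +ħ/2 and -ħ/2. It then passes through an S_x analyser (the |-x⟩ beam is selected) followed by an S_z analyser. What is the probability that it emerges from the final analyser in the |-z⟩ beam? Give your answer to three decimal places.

First analyser (S_x): P(|-x⟩) = |⟨-x|ψ⟩|² = 1/10.
After stage 1 the state is |-x⟩; P(|-z⟩) = |⟨-z|-x⟩|² = 1/2.
Joint probability = 1/10 × 1/2 = 0.050.

0.050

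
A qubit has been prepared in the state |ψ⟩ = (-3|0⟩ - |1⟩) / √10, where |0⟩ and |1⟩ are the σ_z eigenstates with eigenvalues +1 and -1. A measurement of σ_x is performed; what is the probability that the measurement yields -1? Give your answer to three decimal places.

0.200

|-x⟩ = (|0⟩ - |1⟩)/√2, so ⟨-x|ψ⟩ = (-2) / (√2·√10).
P = |-2|² / 20 = 4/20.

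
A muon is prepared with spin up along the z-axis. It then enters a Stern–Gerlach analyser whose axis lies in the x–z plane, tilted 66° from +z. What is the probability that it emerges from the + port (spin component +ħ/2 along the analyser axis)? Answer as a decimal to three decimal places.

0.703

For spin-½, the probability of finding spin-up along an axis at angle θ to the initial spin direction is cos²(θ/2); spin-down is sin²(θ/2).
θ = 66°, so P = cos²(33°) ≈ 0.703.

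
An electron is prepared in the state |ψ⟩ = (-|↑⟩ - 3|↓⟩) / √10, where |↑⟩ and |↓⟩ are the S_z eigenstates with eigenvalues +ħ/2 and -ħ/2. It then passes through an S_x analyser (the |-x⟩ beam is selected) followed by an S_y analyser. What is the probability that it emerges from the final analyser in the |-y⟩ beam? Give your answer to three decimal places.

First analyser (S_x): P(|-x⟩) = |⟨-x|ψ⟩|² = 4/20.
After stage 1 the state is |-x⟩; P(|-y⟩) = |⟨-y|-x⟩|² = 1/2.
Joint probability = 4/20 × 1/2 = 0.100.

0.100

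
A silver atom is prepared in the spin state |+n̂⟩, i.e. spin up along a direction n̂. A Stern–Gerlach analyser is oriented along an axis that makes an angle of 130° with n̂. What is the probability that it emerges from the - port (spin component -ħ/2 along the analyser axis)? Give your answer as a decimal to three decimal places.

For spin-½, the probability of finding spin-up along an axis at angle θ to the initial spin direction is cos²(θ/2); spin-down is sin²(θ/2).
θ = 130°, so P = sin²(65°) ≈ 0.821.

0.821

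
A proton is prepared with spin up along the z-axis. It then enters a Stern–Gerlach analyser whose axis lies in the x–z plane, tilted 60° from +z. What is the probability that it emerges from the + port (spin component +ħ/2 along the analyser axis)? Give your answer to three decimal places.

0.750

For spin-½, the probability of finding spin-up along an axis at angle θ to the initial spin direction is cos²(θ/2); spin-down is sin²(θ/2).
θ = 60°, so P = cos²(30°) ≈ 0.750.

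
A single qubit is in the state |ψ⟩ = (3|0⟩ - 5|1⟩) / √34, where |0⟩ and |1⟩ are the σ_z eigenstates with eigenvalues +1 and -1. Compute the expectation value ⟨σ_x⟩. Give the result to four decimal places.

-0.8824

⟨σ_x⟩ = 2 Re(a* b)/(|a|²+|b|²) with a = 3, b = -5.
a* b = -15, so ⟨σ_x⟩ = -30/34.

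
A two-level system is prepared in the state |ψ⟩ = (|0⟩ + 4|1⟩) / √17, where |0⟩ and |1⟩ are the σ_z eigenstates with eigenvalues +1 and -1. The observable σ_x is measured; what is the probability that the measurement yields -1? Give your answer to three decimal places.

0.265

|-x⟩ = (|0⟩ - |1⟩)/√2, so ⟨-x|ψ⟩ = (-3) / (√2·√17).
P = |-3|² / 34 = 9/34.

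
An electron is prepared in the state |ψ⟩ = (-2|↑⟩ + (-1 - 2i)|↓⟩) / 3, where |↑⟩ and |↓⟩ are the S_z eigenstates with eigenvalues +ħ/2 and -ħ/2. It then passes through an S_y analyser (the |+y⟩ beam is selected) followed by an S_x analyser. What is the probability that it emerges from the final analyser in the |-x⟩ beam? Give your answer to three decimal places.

0.472

First analyser (S_y): P(|+y⟩) = |⟨+y|ψ⟩|² = 17/18.
After stage 1 the state is |+y⟩; P(|-x⟩) = |⟨-x|+y⟩|² = 1/2.
Joint probability = 17/18 × 1/2 = 0.472.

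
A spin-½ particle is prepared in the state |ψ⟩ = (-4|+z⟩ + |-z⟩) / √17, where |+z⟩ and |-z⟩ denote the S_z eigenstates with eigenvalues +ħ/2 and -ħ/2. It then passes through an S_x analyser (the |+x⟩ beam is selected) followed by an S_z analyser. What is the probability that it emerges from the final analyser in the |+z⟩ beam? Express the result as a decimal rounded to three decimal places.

First analyser (S_x): P(|+x⟩) = |⟨+x|ψ⟩|² = 9/34.
After stage 1 the state is |+x⟩; P(|+z⟩) = |⟨+z|+x⟩|² = 1/2.
Joint probability = 9/34 × 1/2 = 0.132.

0.132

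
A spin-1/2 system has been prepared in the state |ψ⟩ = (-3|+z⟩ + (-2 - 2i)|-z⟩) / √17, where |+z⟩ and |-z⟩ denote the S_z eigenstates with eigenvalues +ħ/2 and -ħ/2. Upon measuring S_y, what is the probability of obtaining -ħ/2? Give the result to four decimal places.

0.1471

|-y⟩ = (|+z⟩ - i|-z⟩)/√2, so ⟨-y|ψ⟩ = (-1 - 2i) / (√2·√17).
P = |-1 - 2i|² / 34 = 5/34.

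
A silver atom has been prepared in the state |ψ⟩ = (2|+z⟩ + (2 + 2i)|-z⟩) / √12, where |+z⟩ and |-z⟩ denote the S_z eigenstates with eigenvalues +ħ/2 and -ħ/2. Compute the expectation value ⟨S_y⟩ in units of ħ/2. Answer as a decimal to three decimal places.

0.667

⟨σ_y⟩ = 2 Im(a* b)/(|a|²+|b|²) with a = 2, b = (2 + 2i).
a* b = (4 + 4i), so ⟨σ_y⟩ = 8/12.
⟨S_y⟩ = (ħ/2)·⟨σ_y⟩.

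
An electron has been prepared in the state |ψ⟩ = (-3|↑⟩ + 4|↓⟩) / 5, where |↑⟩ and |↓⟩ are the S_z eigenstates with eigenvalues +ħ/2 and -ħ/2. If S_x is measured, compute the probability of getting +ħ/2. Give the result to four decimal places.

0.0200

|+x⟩ = (|↑⟩ + |↓⟩)/√2, so ⟨+x|ψ⟩ = (1) / (√2·5).
P = |1|² / 50 = 1/50.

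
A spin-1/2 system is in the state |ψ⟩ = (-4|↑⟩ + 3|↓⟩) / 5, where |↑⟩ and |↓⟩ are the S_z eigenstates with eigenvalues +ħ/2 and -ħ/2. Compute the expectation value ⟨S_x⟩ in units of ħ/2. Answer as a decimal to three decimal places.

-0.960

⟨σ_x⟩ = 2 Re(a* b)/(|a|²+|b|²) with a = -4, b = 3.
a* b = -12, so ⟨σ_x⟩ = -24/25.
⟨S_x⟩ = (ħ/2)·⟨σ_x⟩.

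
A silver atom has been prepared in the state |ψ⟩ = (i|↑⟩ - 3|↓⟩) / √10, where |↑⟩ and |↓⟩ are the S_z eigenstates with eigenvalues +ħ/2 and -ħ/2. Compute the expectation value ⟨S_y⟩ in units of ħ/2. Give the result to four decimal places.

0.6000

⟨σ_y⟩ = 2 Im(a* b)/(|a|²+|b|²) with a = i, b = -3.
a* b = 3i, so ⟨σ_y⟩ = 6/10.
⟨S_y⟩ = (ħ/2)·⟨σ_y⟩.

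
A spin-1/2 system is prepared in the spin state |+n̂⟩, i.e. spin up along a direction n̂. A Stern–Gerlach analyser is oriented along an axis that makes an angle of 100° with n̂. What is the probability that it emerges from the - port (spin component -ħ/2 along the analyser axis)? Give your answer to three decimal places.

For spin-½, the probability of finding spin-up along an axis at angle θ to the initial spin direction is cos²(θ/2); spin-down is sin²(θ/2).
θ = 100°, so P = sin²(50°) ≈ 0.587.

0.587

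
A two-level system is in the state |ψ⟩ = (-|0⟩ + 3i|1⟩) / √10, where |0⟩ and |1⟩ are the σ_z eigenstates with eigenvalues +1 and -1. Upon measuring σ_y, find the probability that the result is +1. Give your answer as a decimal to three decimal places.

0.200

|+y⟩ = (|0⟩ + i|1⟩)/√2, so ⟨+y|ψ⟩ = (2) / (√2·√10).
P = |2|² / 20 = 4/20.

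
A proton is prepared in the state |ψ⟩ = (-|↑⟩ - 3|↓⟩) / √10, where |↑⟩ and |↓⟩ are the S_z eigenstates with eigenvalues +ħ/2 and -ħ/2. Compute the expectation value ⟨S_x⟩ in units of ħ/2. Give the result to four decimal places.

⟨σ_x⟩ = 2 Re(a* b)/(|a|²+|b|²) with a = -1, b = -3.
a* b = 3, so ⟨σ_x⟩ = 6/10.
⟨S_x⟩ = (ħ/2)·⟨σ_x⟩.

0.6000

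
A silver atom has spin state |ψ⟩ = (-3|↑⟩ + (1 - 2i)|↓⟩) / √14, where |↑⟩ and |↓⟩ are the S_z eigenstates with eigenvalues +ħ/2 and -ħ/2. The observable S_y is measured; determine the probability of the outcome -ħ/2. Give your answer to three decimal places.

|-y⟩ = (|↑⟩ - i|↓⟩)/√2, so ⟨-y|ψ⟩ = (-1 + i) / (√2·√14).
P = |-1 + i|² / 28 = 2/28.

0.071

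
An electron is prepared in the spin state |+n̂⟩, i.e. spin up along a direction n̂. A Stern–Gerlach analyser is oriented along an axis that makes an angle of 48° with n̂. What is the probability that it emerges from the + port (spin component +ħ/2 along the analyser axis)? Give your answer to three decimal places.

For spin-½, the probability of finding spin-up along an axis at angle θ to the initial spin direction is cos²(θ/2); spin-down is sin²(θ/2).
θ = 48°, so P = cos²(24°) ≈ 0.835.

0.835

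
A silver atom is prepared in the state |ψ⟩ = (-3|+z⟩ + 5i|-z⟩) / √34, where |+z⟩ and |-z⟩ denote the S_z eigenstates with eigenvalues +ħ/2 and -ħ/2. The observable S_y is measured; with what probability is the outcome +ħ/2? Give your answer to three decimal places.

0.059

|+y⟩ = (|+z⟩ + i|-z⟩)/√2, so ⟨+y|ψ⟩ = (2) / (√2·√34).
P = |2|² / 68 = 4/68.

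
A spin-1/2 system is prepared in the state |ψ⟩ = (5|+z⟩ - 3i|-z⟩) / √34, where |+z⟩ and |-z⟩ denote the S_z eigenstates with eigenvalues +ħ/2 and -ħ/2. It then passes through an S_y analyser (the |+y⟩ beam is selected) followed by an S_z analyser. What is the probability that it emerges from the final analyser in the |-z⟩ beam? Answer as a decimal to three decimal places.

First analyser (S_y): P(|+y⟩) = |⟨+y|ψ⟩|² = 4/68.
After stage 1 the state is |+y⟩; P(|-z⟩) = |⟨-z|+y⟩|² = 1/2.
Joint probability = 4/68 × 1/2 = 0.029.

0.029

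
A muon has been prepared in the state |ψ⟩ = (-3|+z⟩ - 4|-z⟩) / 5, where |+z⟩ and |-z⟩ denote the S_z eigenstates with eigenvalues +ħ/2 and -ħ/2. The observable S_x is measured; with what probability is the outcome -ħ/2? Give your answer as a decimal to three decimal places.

0.020

|-x⟩ = (|+z⟩ - |-z⟩)/√2, so ⟨-x|ψ⟩ = (1) / (√2·5).
P = |1|² / 50 = 1/50.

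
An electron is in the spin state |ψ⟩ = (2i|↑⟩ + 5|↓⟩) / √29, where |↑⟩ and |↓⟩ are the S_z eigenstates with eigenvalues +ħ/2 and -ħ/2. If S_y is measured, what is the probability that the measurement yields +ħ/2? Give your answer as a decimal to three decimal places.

0.155

|+y⟩ = (|↑⟩ + i|↓⟩)/√2, so ⟨+y|ψ⟩ = (-3i) / (√2·√29).
P = |-3i|² / 58 = 9/58.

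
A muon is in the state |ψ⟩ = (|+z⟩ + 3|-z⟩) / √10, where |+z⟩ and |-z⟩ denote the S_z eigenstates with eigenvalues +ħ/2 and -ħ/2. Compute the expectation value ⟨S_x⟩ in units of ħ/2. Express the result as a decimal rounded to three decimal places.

0.600

⟨σ_x⟩ = 2 Re(a* b)/(|a|²+|b|²) with a = 1, b = 3.
a* b = 3, so ⟨σ_x⟩ = 6/10.
⟨S_x⟩ = (ħ/2)·⟨σ_x⟩.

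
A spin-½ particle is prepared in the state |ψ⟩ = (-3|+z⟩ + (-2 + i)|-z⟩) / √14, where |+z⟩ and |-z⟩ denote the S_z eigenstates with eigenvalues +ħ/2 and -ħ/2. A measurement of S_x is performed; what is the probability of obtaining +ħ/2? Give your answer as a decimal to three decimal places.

|+x⟩ = (|+z⟩ + |-z⟩)/√2, so ⟨+x|ψ⟩ = (-5 + i) / (√2·√14).
P = |-5 + i|² / 28 = 26/28.

0.929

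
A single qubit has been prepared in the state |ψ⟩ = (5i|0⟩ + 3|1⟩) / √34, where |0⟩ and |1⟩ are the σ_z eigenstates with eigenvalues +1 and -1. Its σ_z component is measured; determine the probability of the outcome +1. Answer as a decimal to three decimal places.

The +1 outcome corresponds to |0⟩. Its amplitude in |ψ⟩ is 5i/√34.
P = |5i|² / 34 = 25/34.

0.735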